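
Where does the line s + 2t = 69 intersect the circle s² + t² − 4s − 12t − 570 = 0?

(11, 29) and (15, 27)

From the line, t = (69 − s)/2. Substituting:
5s² − 130s + 825 = 0  ⟹  s² − 26s + 165 = 0
s = 15 or s = 11, giving (15, 27) and (11, 29).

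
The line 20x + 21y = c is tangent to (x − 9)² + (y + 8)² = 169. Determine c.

Tangency holds when the distance from the centre (9, −8) to the line equals the radius 13:
|20·9 + 21·(−8) − c| / √841 = 13
|c − (12)| = 13·29, so c = 389 or c = −365.

c = −365 or c = 389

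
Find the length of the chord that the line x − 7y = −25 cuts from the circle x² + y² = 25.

5√2

Centre (0, 0), r² = 25. Perpendicular distance d from centre to line = |25| / √50 = 25/√50.
Chord = 2√(r² − d²) = 2·√(25/2) = 5√2.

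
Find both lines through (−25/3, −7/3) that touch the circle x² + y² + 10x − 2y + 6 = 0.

x + 2y = −13 and 2x + y = −19

Let a tangent through (−25/3, −7/3) have slope m. Its distance from (−5, 1) must equal 2√5:
(10/3m − (10/3))² = 20(m² + 1)
2m² + 5m + 2 = 0, so m = −1/2 or m = −2.
Through (−25/3, −7/3) these give x + 2y = −13 and 2x + y = −19.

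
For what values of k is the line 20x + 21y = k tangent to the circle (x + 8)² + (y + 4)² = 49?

k = −447 or k = −41

Tangency holds when the distance from the centre (−8, −4) to the line equals the radius 7:
|20·(−8) + 21·(−4) − k| / √841 = 7
|k − (−244)| = 7·29, so k = −41 or k = −447.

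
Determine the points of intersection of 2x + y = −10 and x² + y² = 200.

(−10, 10) and (2, −14)

From the line, y = −2x − 10. Substituting:
5x² + 40x − 100 = 0  ⟹  x² + 8x − 20 = 0
x = 2 or x = −10, giving (2, −14) and (−10, 10).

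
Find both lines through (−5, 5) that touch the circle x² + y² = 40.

Let a tangent through (−5, 5) have slope m. Its distance from (0, 0) must equal 2√10:
[m·(5) − (−5)]² = 40(m² + 1)
3m² − 10m + 3 = 0, so m = 3 or m = 1/3.
With m = 3: 3x − y = −20. With m = 1/3: x − 3y = −20.

3x − y = −20 and x − 3y = −20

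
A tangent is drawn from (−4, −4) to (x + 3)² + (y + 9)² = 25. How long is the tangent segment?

The centre is (−3, −9) and r = 5. The square of the distance from P to the centre is 1 + 25 = 26.
The tangent meets the radius at right angles, so tangent² = |PO|² − r² = 26 − 25 = 1.

1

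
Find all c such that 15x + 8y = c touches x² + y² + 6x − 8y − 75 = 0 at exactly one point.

For a tangent, require d(centre, line) = r = 10.
|15·(−3) + 8·4 − c| / √289 = 10
|c − (−13)| = 10·17, so c = 157 or c = −183.

c = −183 or c = 157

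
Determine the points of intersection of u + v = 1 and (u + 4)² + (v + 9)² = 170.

(−3, 4) and (9, −8)

From the line, v = −u + 1. Substituting:
2u² − 12u − 54 = 0  ⟹  u² − 6u − 27 = 0
u = 9 or u = −3, giving (9, −8) and (−3, 4).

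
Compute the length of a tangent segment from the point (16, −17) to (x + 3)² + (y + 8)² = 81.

19

The centre is (−3, −8) and r = 9. The square of the distance from P to the centre is 361 + 81 = 442.
The tangent meets the radius at right angles, so tangent² = |PO|² − r² = 442 − 81 = 361.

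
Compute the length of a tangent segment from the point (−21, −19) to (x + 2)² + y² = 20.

The centre is (−2, 0) and r = 2√5. The square of the distance from P to the centre is 361 + 361 = 722.
The tangent meets the radius at right angles, so tangent² = |PO|² − r² = 722 − 20 = 702.

3√78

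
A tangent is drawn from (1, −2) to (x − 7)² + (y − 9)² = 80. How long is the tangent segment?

√77

The centre is (7, 9) and r = 4√5. The square of the distance from P to the centre is 36 + 121 = 157.
Power of the point: PT² = |PO|² − r² = 77, so PT = √77.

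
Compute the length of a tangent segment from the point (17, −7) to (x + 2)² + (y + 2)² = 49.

√337

With centre O = (−2, −2), |OP|² = 386 and r² = 49.
Power of the point: PT² = |PO|² − r² = 337, so PT = √337.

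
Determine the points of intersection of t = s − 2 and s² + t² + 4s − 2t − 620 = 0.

Express t = s − 2 and substitute into the circle:
2s² − 2s − 612 = 0  ⟹  s² − s − 306 = 0
s = 18 or s = −17, giving (18, 16) and (−17, −19).

(−17, −19) and (18, 16)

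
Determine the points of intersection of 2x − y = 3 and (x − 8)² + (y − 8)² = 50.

From the line, y = 2x − 3. Substituting:
5x² − 60x + 135 = 0  ⟹  x² − 12x + 27 = 0
x = 9 or x = 3, giving (9, 15) and (3, 3).

(3, 3) and (9, 15)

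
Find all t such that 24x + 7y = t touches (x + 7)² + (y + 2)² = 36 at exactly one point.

t = −332 or t = −32

The line touches the circle iff its distance from (−7, −2) is 6:
|24·(−7) + 7·(−2) − t| / √625 = 6
|t − (−182)| = 6·25, so t = −32 or t = −332.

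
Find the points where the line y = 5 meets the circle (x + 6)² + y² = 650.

From the line, y = 5. Substituting:
x² + 12x − 589 = 0
x = 19 or x = −31, giving (19, 5) and (−31, 5).

(−31, 5) and (19, 5)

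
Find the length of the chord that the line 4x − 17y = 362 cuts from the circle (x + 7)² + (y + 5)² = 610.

The distance from (−7, −5) to the line is 305/√305, and r² = 610.
Half the chord is √(r² − d²) = √(305), so the full chord is 2√305.

2√305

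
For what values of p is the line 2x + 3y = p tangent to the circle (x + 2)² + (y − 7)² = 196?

The line touches the circle iff its distance from (−2, 7) is 14:
|2·(−2) + 3·7 − p| / √13 = 14
|p − (17)| = 14√13.

p = 17 ± 14√13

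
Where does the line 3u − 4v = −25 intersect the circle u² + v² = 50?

(−7, 1) and (1, 7)

Express v = (25 + 3u)/4 and substitute into the circle:
25u² + 150u − 175 = 0  ⟹  u² + 6u − 7 = 0
u = 1 or u = −7, giving (1, 7) and (−7, 1).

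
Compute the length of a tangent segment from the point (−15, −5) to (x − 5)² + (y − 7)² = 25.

√519

With centre O = (5, 7), |OP|² = 544 and r² = 25.
By the tangent–radius right angle, tangent length = √(|PO|² − r²) = √519.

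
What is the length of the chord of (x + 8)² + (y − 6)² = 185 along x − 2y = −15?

Express y = (15 + x)/2 and substitute into the circle:
5x² + 70x − 475 = 0  ⟹  x² + 14x − 95 = 0
x = 5 or x = −19, giving (5, 10) and (−19, −2).
Chord length = distance between (5, 10) and (−19, −2) = √720 = 12√5.

12√5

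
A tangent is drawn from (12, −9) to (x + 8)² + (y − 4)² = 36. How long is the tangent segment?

√533

The centre is (−8, 4) and r = 6. The square of the distance from P to the centre is 400 + 169 = 569.
By the tangent–radius right angle, tangent length = √(|PO|² − r²) = √533.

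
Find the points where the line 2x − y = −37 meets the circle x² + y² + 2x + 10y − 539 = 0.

(−24, −11) and (−10, 17)

Substitute y = 2x + 37:
5x² + 170x + 1200 = 0  ⟹  x² + 34x + 240 = 0
x = −10 or x = −24, giving (−10, 17) and (−24, −11).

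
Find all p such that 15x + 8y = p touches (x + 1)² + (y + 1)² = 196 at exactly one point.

Tangency holds when the distance from the centre (−1, −1) to the line equals the radius 14:
|15·(−1) + 8·(−1) − p| / √289 = 14
|p − (−23)| = 14·17, so p = 215 or p = −261.

p = −261 or p = 215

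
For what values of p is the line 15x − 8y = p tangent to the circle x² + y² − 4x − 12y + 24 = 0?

Tangency holds when the distance from the centre (2, 6) to the line equals the radius 4:
|15·2 − 8·6 − p| / √289 = 4
|p − (−18)| = 4·17, so p = 50 or p = −86.

p = −86 or p = 50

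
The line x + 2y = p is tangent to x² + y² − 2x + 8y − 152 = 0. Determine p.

The line touches the circle iff its distance from (1, −4) is 13:
|1·1 + 2·(−4) − p| / √5 = 13
|p − (−7)| = 13√5.

p = −7 ± 13√5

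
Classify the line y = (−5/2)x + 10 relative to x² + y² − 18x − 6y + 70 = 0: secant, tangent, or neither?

neither

Centre (9, 3), r² = 20. Distance² from centre to line = (31)²/29 = 961/29.
Since d² > r², the line lies outside the circle.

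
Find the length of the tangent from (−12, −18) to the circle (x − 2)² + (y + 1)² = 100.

The centre is (2, −1) and r = 10. The square of the distance from P to the centre is 196 + 289 = 485.
By the tangent–radius right angle, tangent length = √(|PO|² − r²) = √385.

√385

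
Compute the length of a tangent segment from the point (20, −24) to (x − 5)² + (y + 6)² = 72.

With centre O = (5, −6), |OP|² = 549 and r² = 72.
By the tangent–radius right angle, tangent length = √(|PO|² − r²) = √477 = 3√53.

3√53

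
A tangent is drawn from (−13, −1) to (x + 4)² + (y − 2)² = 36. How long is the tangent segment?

3√6

With centre O = (−4, 2), |OP|² = 90 and r² = 36.
The tangent meets the radius at right angles, so tangent² = |PO|² − r² = 90 − 36 = 54.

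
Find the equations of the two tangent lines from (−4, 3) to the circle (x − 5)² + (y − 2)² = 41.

4x − 5y = −31 and 5x + 4y = −8

Write the tangent as mx − y + (3 − m·(−4)) = 0 and set its distance from the centre to √41:
(9m − (−1))² = 41(m² + 1)
20m² + 9m − 20 = 0, so m = 4/5 or m = −5/4.
With m = 4/5: 4x − 5y = −31. With m = −5/4: 5x + 4y = −8.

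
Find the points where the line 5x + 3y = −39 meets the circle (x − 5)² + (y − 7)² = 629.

(−18, 17) and (3, −18)

Substitute y = (−39 − 5x)/3:
34x² + 510x − 1836 = 0  ⟹  x² + 15x − 54 = 0
x = 3 or x = −18, giving (3, −18) and (−18, 17).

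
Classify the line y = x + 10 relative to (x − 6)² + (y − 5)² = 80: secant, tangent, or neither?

secant

d² = (1·6 − 1·5 − (−10))²/2 = 121/2; r² = 80.
Since d² < r², the line cuts the circle twice.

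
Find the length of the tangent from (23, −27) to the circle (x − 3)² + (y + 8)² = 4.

√757

With centre O = (3, −8), |OP|² = 761 and r² = 4.
The tangent meets the radius at right angles, so tangent² = |PO|² − r² = 761 − 4 = 757.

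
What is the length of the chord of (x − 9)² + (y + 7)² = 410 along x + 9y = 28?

Centre (9, −7), r² = 410. Perpendicular distance d from centre to line = |−82| / √82 = 82/√82.
Half the chord is √(r² − d²) = √(328), so the full chord is 4√82.

4√82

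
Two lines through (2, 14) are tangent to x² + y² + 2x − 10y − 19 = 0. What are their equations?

Write the tangent as mx − y + (14 − m·(2)) = 0 and set its distance from the centre to 3√5:
(−3m − (−9))² = 45(m² + 1)
2m² + 3m − 2 = 0, so m = 1/2 or m = −2.
Through (2, 14) these give x − 2y = −26 and 2x + y = 18.

x − 2y = −26 and 2x + y = 18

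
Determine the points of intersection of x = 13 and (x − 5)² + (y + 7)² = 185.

The line gives x = 13. Substituting into the circle:
y² + 14y − 72 = 0
y = 4 or y = −18, giving (13, 4) and (13, −18).

(13, −18) and (13, 4)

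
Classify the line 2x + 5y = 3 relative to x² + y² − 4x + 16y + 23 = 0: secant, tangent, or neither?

Centre (2, −8), r² = 45. Distance² from centre to line = (−39)²/29 = 1521/29.
Since d² > r², the line lies outside the circle.

neither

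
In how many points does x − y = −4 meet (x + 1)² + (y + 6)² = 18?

0

d² = (1·(−1) − 1·(−6) − (−4))²/2 = 81/2; r² = 18.
Since d² > r², the line lies outside the circle.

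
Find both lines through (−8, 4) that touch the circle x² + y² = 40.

Write the tangent as mx − y + (4 − m·(−8)) = 0 and set its distance from the centre to 2√10:
[m·(8) − (−4)]² = 40(m² + 1)
3m² + 8m − 3 = 0, so m = 1/3 or m = −3.
With m = 1/3: x − 3y = −20. With m = −3: 3x + y = −20.

x − 3y = −20 and 3x + y = −20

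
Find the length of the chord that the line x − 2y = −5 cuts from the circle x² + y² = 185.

12√5

Centre (0, 0), r² = 185. Perpendicular distance d from centre to line = |5| / √5 = 5/√5.
Half the chord is √(r² − d²) = √(180), so the full chord is 12√5.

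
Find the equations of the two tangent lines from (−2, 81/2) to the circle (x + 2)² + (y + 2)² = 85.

9x − 2y = −99 and 9x + 2y = 63

A line y − (81/2) = m(x − (−2)) is tangent when its distance from (−2, −2) is √85:
[m·(0) − (−85/2)]² = 85(m² + 1)
4m² − 81 = 0, so m = 9/2 or m = −9/2.
Through (−2, 81/2) these give 9x − 2y = −99 and 9x + 2y = 63.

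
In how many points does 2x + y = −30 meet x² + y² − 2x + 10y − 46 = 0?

Centre (1, −5), r² = 72. Distance² from centre to line = (27)²/5 = 729/5.
Since d² > r², the line lies outside the circle.

0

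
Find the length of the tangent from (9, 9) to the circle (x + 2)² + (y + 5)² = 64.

With centre O = (−2, −5), |OP|² = 317 and r² = 64.
Power of the point: PT² = |PO|² − r² = 253, so PT = √253.

√253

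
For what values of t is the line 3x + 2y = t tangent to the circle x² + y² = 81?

Tangency holds when the distance from the centre (0, 0) to the line equals the radius 9:
|3·0 + 2·0 − t| / √13 = 9
|t| = 9√13.

t = ±9√13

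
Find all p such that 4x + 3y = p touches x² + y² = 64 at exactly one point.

p = −40 or p = 40

Tangency holds when the distance from the centre (0, 0) to the line equals the radius 8:
|4·0 + 3·0 − p| / √25 = 8
|p| = 8·5, so p = 40 or p = −40.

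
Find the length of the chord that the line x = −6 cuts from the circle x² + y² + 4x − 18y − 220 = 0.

34

The line gives x = −6. Substituting into the circle:
y² − 18y − 208 = 0
y = 26 or y = −8, giving (−6, 26) and (−6, −8).
Chord length = distance between (−6, 26) and (−6, −8) = √1156 = 34.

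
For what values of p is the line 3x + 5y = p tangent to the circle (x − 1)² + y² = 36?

Tangency holds when the distance from the centre (1, 0) to the line equals the radius 6:
|3·1 + 5·0 − p| / √34 = 6
|p − (3)| = 6√34.

p = 3 ± 6√34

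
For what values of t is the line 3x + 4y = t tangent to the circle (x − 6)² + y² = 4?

The line touches the circle iff its distance from (6, 0) is 2:
|3·6 + 4·0 − t| / √25 = 2
|t − (18)| = 2·5, so t = 28 or t = 8.

t = 8 or t = 28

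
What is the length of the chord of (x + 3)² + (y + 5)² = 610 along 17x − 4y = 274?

2√305

The distance from (−3, −5) to the line is 305/√305, and r² = 610.
Chord = 2√(r² − d²) = 2·√(305) = 2√305.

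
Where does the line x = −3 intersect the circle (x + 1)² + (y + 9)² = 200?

The line gives x = −3. Substituting into the circle:
y² + 18y − 115 = 0
y = 5 or y = −23, giving (−3, 5) and (−3, −23).

(−3, −23) and (−3, 5)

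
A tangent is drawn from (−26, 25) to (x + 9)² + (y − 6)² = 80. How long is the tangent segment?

√570

Centre (−9, 6), r² = 80. |PO|² = (−17)² + (19)² = 650.
The tangent meets the radius at right angles, so tangent² = |PO|² − r² = 650 − 80 = 570.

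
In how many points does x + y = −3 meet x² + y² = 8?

Substituting the line into the circle gives 2x² + 6x + 1 = 0.
Δ = 36 − 8 = 28.
Two real roots: the line is a secant.

2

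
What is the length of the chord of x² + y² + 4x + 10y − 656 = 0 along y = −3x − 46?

Substitute y = −3x − 46:
10x² + 250x + 1000 = 0  ⟹  x² + 25x + 100 = 0
x = −5 or x = −20, giving (−5, −31) and (−20, 14).
|(−5, −31) − (−20, 14)| = √((15)² + (−45)²) = 15√10.

15√10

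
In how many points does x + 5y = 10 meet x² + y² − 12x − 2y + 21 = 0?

d² = (1·6 + 5·1 − (10))²/26 = 1/26; r² = 16.
Since d² < r², the line cuts the circle twice.

2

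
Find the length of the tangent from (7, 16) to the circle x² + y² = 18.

√287

With centre O = (0, 0), |OP|² = 305 and r² = 18.
The tangent meets the radius at right angles, so tangent² = |PO|² − r² = 305 − 18 = 287.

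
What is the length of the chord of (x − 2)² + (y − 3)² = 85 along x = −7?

4

The line gives x = −7. Substituting into the circle:
y² − 6y + 5 = 0
y = 5 or y = 1, giving (−7, 5) and (−7, 1).
|(−7, 5) − (−7, 1)| = √((0)² + (4)²) = 4.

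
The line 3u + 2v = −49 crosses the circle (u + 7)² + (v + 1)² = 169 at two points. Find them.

(−19, 4) and (−7, −14)

Substitute v = (−49 − 3u)/2:
13u² + 338u + 1729 = 0  ⟹  u² + 26u + 133 = 0
u = −7 or u = −19, giving (−7, −14) and (−19, 4).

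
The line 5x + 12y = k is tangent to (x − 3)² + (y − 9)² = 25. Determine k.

k = 58 or k = 188

For a tangent, require d(centre, line) = r = 5.
|5·3 + 12·9 − k| / √169 = 5
|k − (123)| = 5·13, so k = 188 or k = 58.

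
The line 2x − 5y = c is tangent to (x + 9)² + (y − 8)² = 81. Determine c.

The line touches the circle iff its distance from (−9, 8) is 9:
|2·(−9) − 5·8 − c| / √29 = 9
|c − (−58)| = 9√29.

c = −58 ± 9√29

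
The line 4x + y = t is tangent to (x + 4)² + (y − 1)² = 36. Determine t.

Tangency holds when the distance from the centre (−4, 1) to the line equals the radius 6:
|4·(−4) + 1·1 − t| / √17 = 6
|t − (−15)| = 6√17.

t = −15 ± 6√17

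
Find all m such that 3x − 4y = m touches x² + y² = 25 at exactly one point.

m = −25 or m = 25

For a tangent, require d(centre, line) = r = 5.
|3·0 − 4·0 − m| / √25 = 5
|m| = 5·5, so m = 25 or m = −25.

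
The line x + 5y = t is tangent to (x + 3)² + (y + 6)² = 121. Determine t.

For a tangent, require d(centre, line) = r = 11.
|1·(−3) + 5·(−6) − t| / √26 = 11
|t − (−33)| = 11√26.

t = −33 ± 11√26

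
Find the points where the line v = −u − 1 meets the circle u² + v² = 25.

(−4, 3) and (3, −4)

Express v = −u − 1 and substitute into the circle:
2u² + 2u − 24 = 0  ⟹  u² + u − 12 = 0
u = 3 or u = −4, giving (3, −4) and (−4, 3).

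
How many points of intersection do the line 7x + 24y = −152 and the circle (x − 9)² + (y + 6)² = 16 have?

2

Substituting the line into the circle gives 625x² − 10256x + 37504 = 0.
Discriminant = (−10256)² − 4·625·(37504) = 11425536 > 0.
Two real roots: the line is a secant.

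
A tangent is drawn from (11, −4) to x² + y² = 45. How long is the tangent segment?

Centre (0, 0), r² = 45. |PO|² = (11)² + (−4)² = 137.
Power of the point: PT² = |PO|² − r² = 92, so PT = 2√23.

2√23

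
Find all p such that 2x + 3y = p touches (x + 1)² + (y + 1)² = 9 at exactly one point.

For a tangent, require d(centre, line) = r = 3.
|2·(−1) + 3·(−1) − p| / √13 = 3
|p − (−5)| = 3√13.

p = −5 ± 3√13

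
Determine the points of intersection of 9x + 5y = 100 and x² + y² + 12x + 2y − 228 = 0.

(5, 11) and (10, 2)

From the line, y = (100 − 9x)/5. Substituting:
106x² − 1590x + 5300 = 0  ⟹  x² − 15x + 50 = 0
x = 10 or x = 5, giving (10, 2) and (5, 11).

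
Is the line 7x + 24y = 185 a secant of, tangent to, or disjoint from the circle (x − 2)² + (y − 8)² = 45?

Substituting the line into the circle gives 625x² − 2206x − 23567 = 0.
Discriminant = (−2206)² − 4·625·(−23567) = 63783936 > 0.
Two real roots: the line is a secant.

secant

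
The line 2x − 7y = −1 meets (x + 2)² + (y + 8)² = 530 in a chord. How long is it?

From the line, y = (1 + 2x)/7. Substituting:
53x² + 424x − 22525 = 0  ⟹  x² + 8x − 425 = 0
x = 17 or x = −25, giving (17, 5) and (−25, −7).
Chord length = distance between (17, 5) and (−25, −7) = √1908 = 6√53.

6√53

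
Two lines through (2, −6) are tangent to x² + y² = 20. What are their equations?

A line y − (−6) = m(x − (2)) is tangent when its distance from (0, 0) is 2√5:
(−2m − (6))² = 20(m² + 1)
2m² − 3m − 2 = 0, so m = −1/2 or m = 2.
Through (2, −6) these give x + 2y = −10 and 2x − y = 10.

x + 2y = −10 and 2x − y = 10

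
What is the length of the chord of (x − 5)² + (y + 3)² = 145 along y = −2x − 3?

Centre (5, −3), r² = 145. Perpendicular distance d from centre to line = |10| / √5 = 10/√5.
Half the chord is √(r² − d²) = √(125), so the full chord is 10√5.

10√5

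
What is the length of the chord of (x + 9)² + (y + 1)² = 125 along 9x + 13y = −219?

The distance from (−9, −1) to the line is 125/√250, and r² = 125.
Chord = 2√(r² − d²) = 2·√(125/2) = 5√10.

5√10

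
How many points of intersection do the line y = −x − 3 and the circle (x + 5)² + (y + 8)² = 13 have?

0

Substituting the line into the circle gives 2x² + 37 = 0.
Discriminant = (0)² − 4·2·(37) = −296 < 0.
No real roots: the line does not meet the circle.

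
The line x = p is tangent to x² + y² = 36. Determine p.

p = −6 or p = 6

For a tangent, require d(centre, line) = r = 6.
|1·0 + 0·0 − p| / √1 = 6
|p| = 6, so p = 6 or p = −6.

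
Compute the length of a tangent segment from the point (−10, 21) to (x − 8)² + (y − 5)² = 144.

Centre (8, 5), r² = 144. |PO|² = (−18)² + (16)² = 580.
Power of the point: PT² = |PO|² − r² = 436, so PT = 2√109.

2√109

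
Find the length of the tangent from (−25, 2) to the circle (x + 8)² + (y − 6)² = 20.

√285

With centre O = (−8, 6), |OP|² = 305 and r² = 20.
Power of the point: PT² = |PO|² − r² = 285, so PT = √285.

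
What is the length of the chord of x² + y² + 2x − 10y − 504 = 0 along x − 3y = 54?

4√10

The distance from (−1, 5) to the line is 70/√10, and r² = 530.
Chord = 2√(r² − d²) = 2·√(40) = 4√10.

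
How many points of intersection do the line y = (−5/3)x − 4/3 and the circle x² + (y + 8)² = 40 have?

2

Substituting the line into the circle gives 34x² − 200x + 40 = 0.
Δ = 40000 − 5440 = 34560.
Two real roots: the line is a secant.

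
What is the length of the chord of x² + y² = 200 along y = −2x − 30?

4√5

Centre (0, 0), r² = 200. Perpendicular distance d from centre to line = |30| / √5 = 30/√5.
Half the chord is √(r² − d²) = √(20), so the full chord is 4√5.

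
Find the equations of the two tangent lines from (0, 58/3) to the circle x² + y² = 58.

7x − 3y = −58 and 7x + 3y = 58

A line y − (58/3) = m(x − (0)) is tangent when its distance from (0, 0) is √58:
(0m − (−58/3))² = 58(m² + 1)
9m² − 49 = 0, so m = 7/3 or m = −7/3.
Through (0, 58/3) these give 7x − 3y = −58 and 7x + 3y = 58.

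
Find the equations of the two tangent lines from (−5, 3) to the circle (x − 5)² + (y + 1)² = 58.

Write the tangent as mx − y + (3 − m·(−5)) = 0 and set its distance from the centre to √58:
[m·(10) − (−4)]² = 58(m² + 1)
21m² + 40m − 21 = 0, so m = −7/3 or m = 3/7.
Through (−5, 3) these give 7x + 3y = −26 and 3x − 7y = −36.

7x + 3y = −26 and 3x − 7y = −36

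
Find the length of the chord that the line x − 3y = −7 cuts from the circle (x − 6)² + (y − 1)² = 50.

The distance from (6, 1) to the line is 10/√10, and r² = 50.
Chord = 2√(r² − d²) = 2·√(40) = 4√10.

4√10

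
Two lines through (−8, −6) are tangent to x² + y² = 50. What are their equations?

A line y − (−6) = m(x − (−8)) is tangent when its distance from (0, 0) is 5√2:
(8m − (6))² = 50(m² + 1)
7m² − 48m − 7 = 0, so m = 7 or m = −1/7.
With m = 7: 7x − y = −50. With m = −1/7: x + 7y = −50.

7x − y = −50 and x + 7y = −50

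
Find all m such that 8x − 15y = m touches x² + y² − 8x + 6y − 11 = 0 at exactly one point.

m = −25 or m = 179

Tangency holds when the distance from the centre (4, −3) to the line equals the radius 6:
|8·4 − 15·(−3) − m| / √289 = 6
|m − (77)| = 6·17, so m = 179 or m = −25.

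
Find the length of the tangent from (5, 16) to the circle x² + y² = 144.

√137

The centre is (0, 0) and r = 12. The square of the distance from P to the centre is 25 + 256 = 281.
Power of the point: PT² = |PO|² − r² = 137, so PT = √137.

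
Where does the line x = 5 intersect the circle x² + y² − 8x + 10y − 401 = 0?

The line gives x = 5. Substituting into the circle:
y² + 10y − 416 = 0
y = 16 or y = −26, giving (5, 16) and (5, −26).

(5, −26) and (5, 16)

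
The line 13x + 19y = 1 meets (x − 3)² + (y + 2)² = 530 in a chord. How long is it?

From the line, y = (1 − 13x)/19. Substituting:
530x² − 3180x − 186560 = 0  ⟹  x² − 6x − 352 = 0
x = 22 or x = −16, giving (22, −15) and (−16, 11).
Chord length = distance between (22, −15) and (−16, 11) = √2120 = 2√530.

2√530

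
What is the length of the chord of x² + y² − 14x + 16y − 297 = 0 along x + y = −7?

The distance from (7, −8) to the line is 6/√2, and r² = 410.
Chord = 2√(r² − d²) = 2·√(392) = 28√2.

28√2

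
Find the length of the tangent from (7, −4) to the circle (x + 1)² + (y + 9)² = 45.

2√11

Centre (−1, −9), r² = 45. |PO|² = (8)² + (5)² = 89.
By the tangent–radius right angle, tangent length = √(|PO|² − r²) = √44 = 2√11.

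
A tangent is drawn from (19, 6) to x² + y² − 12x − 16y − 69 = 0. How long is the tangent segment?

2

With centre O = (6, 8), |OP|² = 173 and r² = 169.
The tangent meets the radius at right angles, so tangent² = |PO|² − r² = 173 − 169 = 4.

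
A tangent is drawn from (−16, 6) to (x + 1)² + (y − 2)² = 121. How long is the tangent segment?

2√30

The centre is (−1, 2) and r = 11. The square of the distance from P to the centre is 225 + 16 = 241.
The tangent meets the radius at right angles, so tangent² = |PO|² − r² = 241 − 121 = 120.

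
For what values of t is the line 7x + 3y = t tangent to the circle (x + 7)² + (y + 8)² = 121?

The line touches the circle iff its distance from (−7, −8) is 11:
|7·(−7) + 3·(−8) − t| / √58 = 11
|t − (−73)| = 11√58.

t = −73 ± 11√58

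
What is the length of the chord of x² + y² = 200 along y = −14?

4

Substitute y = −14:
x² − 4 = 0
x = 2 or x = −2, giving (2, −14) and (−2, −14).
|(2, −14) − (−2, −14)| = √((4)² + (0)²) = 4.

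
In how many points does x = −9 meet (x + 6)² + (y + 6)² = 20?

2

Centre (−6, −6), r² = 20. Distance² from centre to line = (3)² = 9.
Since d² < r², the line cuts the circle twice.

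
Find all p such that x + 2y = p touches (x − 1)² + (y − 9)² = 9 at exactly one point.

The line touches the circle iff its distance from (1, 9) is 3:
|1·1 + 2·9 − p| / √5 = 3
|p − (19)| = 3√5.

p = 19 ± 3√5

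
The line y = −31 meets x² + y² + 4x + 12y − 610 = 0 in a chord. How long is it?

Express y = −31 and substitute into the circle:
x² + 4x − 21 = 0
x = 3 or x = −7, giving (3, −31) and (−7, −31).
|(3, −31) − (−7, −31)| = √((10)² + (0)²) = 10.

10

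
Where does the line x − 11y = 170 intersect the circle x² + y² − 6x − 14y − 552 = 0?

Express y = (−170 + x)/11 and substitute into the circle:
122x² − 1220x − 11712 = 0  ⟹  x² − 10x − 96 = 0
x = 16 or x = −6, giving (16, −14) and (−6, −16).

(−6, −16) and (16, −14)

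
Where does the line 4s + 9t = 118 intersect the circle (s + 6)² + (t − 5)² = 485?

Substitute t = (118 − 4s)/9:
97s² + 388s − 31040 = 0  ⟹  s² + 4s − 320 = 0
s = 16 or s = −20, giving (16, 6) and (−20, 22).

(−20, 22) and (16, 6)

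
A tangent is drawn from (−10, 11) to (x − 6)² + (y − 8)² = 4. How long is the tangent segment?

3√29

The centre is (6, 8) and r = 2. The square of the distance from P to the centre is 256 + 9 = 265.
The tangent meets the radius at right angles, so tangent² = |PO|² − r² = 265 − 4 = 261.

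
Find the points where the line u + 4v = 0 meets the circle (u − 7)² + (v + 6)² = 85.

(0, 0) and (16, −4)

From the line, v = (−u)/4. Substituting:
17u² − 272u = 0  ⟹  u² − 16u = 0
u = 16 or u = 0, giving (16, −4) and (0, 0).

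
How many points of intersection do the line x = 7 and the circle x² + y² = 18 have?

d² = (1·0 + 0·0 − (7))² = 49; r² = 18.
Since d² > r², the line lies outside the circle.

0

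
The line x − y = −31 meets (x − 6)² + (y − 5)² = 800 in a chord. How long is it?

Centre (6, 5), r² = 800. Perpendicular distance d from centre to line = |32| / √2 = 32/√2.
Chord = 2√(r² − d²) = 2·√(288) = 24√2.

24√2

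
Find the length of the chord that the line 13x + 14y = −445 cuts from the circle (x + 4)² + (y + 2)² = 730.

Centre (−4, −2), r² = 730. Perpendicular distance d from centre to line = |365| / √365 = 365/√365.
Half the chord is √(r² − d²) = √(365), so the full chord is 2√365.

2√365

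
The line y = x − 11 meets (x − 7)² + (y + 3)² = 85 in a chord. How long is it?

Express y = x − 11 and substitute into the circle:
2x² − 30x + 28 = 0  ⟹  x² − 15x + 14 = 0
x = 14 or x = 1, giving (14, 3) and (1, −10).
|(14, 3) − (1, −10)| = √((13)² + (13)²) = 13√2.

13√2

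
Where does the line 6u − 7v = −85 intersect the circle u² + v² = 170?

(−13, 1) and (1, 13)

Express v = (85 + 6u)/7 and substitute into the circle:
85u² + 1020u − 1105 = 0  ⟹  u² + 12u − 13 = 0
u = 1 or u = −13, giving (1, 13) and (−13, 1).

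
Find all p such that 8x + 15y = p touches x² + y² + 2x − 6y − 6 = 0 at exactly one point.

For a tangent, require d(centre, line) = r = 4.
|8·(−1) + 15·3 − p| / √289 = 4
|p − (37)| = 4·17, so p = 105 or p = −31.

p = −31 or p = 105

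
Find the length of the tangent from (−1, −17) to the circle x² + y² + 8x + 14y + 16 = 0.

The centre is (−4, −7) and r = 7. The square of the distance from P to the centre is 9 + 100 = 109.
The tangent meets the radius at right angles, so tangent² = |PO|² − r² = 109 − 49 = 60.

2√15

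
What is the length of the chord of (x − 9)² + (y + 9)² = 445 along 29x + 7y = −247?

√890

The distance from (9, −9) to the line is 445/√890, and r² = 445.
Chord = 2√(r² − d²) = 2·√(445/2) = √890.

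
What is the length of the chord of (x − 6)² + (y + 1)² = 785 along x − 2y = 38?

Centre (6, −1), r² = 785. Perpendicular distance d from centre to line = |−30| / √5 = 30/√5.
Half the chord is √(r² − d²) = √(605), so the full chord is 22√5.

22√5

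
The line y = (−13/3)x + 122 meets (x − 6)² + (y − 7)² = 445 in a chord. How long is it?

Centre (6, 7), r² = 445. Perpendicular distance d from centre to line = |−267| / √178 = 267/√178.
Half the chord is √(r² − d²) = √(89/2), so the full chord is √178.

√178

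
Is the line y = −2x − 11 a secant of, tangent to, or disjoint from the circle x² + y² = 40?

d² = (2·0 + 1·0 − (−11))²/5 = 121/5; r² = 40.
Since d² < r², the line cuts the circle twice.

secant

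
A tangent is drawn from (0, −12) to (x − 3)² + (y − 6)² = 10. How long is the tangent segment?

Centre (3, 6), r² = 10. |PO|² = (−3)² + (−18)² = 333.
By the tangent–radius right angle, tangent length = √(|PO|² − r²) = √323.

√323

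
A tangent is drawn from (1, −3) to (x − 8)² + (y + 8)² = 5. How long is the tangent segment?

The centre is (8, −8) and r = √5. The square of the distance from P to the centre is 49 + 25 = 74.
By the tangent–radius right angle, tangent length = √(|PO|² − r²) = √69.

√69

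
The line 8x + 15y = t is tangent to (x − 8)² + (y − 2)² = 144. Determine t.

t = −110 or t = 298

The line touches the circle iff its distance from (8, 2) is 12:
|8·8 + 15·2 − t| / √289 = 12
|t − (94)| = 12·17, so t = 298 or t = −110.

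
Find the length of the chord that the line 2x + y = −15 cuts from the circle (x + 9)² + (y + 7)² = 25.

Centre (−9, −7), r² = 25. Perpendicular distance d from centre to line = |−10| / √5 = 10/√5.
Half the chord is √(r² − d²) = √(5), so the full chord is 2√5.

2√5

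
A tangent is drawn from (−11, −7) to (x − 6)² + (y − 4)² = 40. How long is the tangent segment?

With centre O = (6, 4), |OP|² = 410 and r² = 40.
By the tangent–radius right angle, tangent length = √(|PO|² − r²) = √370.

√370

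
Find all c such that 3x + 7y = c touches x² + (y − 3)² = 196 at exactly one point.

The line touches the circle iff its distance from (0, 3) is 14:
|3·0 + 7·3 − c| / √58 = 14
|c − (21)| = 14√58.

c = 21 ± 14√58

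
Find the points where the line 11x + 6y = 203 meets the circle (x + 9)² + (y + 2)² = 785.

Express y = (203 − 11x)/6 and substitute into the circle:
157x² − 4082x + 20881 = 0  ⟹  x² − 26x + 133 = 0
x = 19 or x = 7, giving (19, −1) and (7, 21).

(7, 21) and (19, −1)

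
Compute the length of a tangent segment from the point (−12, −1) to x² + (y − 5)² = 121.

The centre is (0, 5) and r = 11. The square of the distance from P to the centre is 144 + 36 = 180.
By the tangent–radius right angle, tangent length = √(|PO|² − r²) = √59.

√59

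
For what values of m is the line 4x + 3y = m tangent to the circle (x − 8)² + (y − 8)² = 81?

For a tangent, require d(centre, line) = r = 9.
|4·8 + 3·8 − m| / √25 = 9
|m − (56)| = 9·5, so m = 101 or m = 11.

m = 11 or m = 101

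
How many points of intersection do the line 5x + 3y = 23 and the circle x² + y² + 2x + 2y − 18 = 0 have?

0

Substituting the line into the circle gives 34x² − 242x + 505 = 0.
Discriminant = (−242)² − 4·34·(505) = −10116 < 0.
No real roots: the line does not meet the circle.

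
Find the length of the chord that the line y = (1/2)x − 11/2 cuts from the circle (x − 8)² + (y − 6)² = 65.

Centre (8, 6), r² = 65. Perpendicular distance d from centre to line = |−15| / √5 = 15/√5.
Chord = 2√(r² − d²) = 2·√(20) = 4√5.

4√5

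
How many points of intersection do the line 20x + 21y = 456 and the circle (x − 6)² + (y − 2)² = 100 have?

0

Centre (6, 2), r² = 100. Distance² from centre to line = (−294)²/841 = 86436/841.
Since d² > r², the line lies outside the circle.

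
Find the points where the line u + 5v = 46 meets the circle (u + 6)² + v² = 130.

(−9, 11) and (1, 9)

Express v = (46 − u)/5 and substitute into the circle:
26u² + 208u − 234 = 0  ⟹  u² + 8u − 9 = 0
u = 1 or u = −9, giving (1, 9) and (−9, 11).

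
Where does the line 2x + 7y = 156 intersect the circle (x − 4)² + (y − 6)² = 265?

Express y = (156 − 2x)/7 and substitute into the circle:
53x² − 848x + 795 = 0  ⟹  x² − 16x + 15 = 0
x = 15 or x = 1, giving (15, 18) and (1, 22).

(1, 22) and (15, 18)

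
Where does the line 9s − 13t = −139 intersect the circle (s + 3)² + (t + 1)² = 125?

Substitute t = (139 + 9s)/13:
250s² + 3750s + 3500 = 0  ⟹  s² + 15s + 14 = 0
s = −1 or s = −14, giving (−1, 10) and (−14, 1).

(−14, 1) and (−1, 10)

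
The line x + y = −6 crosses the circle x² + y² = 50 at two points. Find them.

(−7, 1) and (1, −7)

Express y = −x − 6 and substitute into the circle:
2x² + 12x − 14 = 0  ⟹  x² + 6x − 7 = 0
x = 1 or x = −7, giving (1, −7) and (−7, 1).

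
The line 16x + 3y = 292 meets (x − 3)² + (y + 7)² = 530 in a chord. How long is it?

2√265

Centre (3, −7), r² = 530. Perpendicular distance d from centre to line = |−265| / √265 = 265/√265.
Chord = 2√(r² − d²) = 2·√(265) = 2√265.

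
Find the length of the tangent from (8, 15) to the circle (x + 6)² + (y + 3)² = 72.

8√7

Centre (−6, −3), r² = 72. |PO|² = (14)² + (18)² = 520.
Power of the point: PT² = |PO|² − r² = 448, so PT = 8√7.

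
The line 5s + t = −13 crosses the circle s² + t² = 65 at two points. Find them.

Substitute t = −5s − 13:
26s² + 130s + 104 = 0  ⟹  s² + 5s + 4 = 0
s = −1 or s = −4, giving (−1, −8) and (−4, 7).

(−4, 7) and (−1, −8)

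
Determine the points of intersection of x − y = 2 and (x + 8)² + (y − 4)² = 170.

(−7, −9) and (5, 3)

Substitute y = x − 2:
2x² + 4x − 70 = 0  ⟹  x² + 2x − 35 = 0
x = 5 or x = −7, giving (5, 3) and (−7, −9).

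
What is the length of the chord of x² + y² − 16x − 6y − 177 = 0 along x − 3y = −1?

Substitute y = (1 + x)/3:
10x² − 160x − 1610 = 0  ⟹  x² − 16x − 161 = 0
x = 23 or x = −7, giving (23, 8) and (−7, −2).
|(23, 8) − (−7, −2)| = √((30)² + (10)²) = 10√10.

10√10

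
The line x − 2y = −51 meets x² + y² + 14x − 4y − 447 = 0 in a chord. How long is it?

12√5

Express y = (51 + x)/2 and substitute into the circle:
5x² + 150x + 405 = 0  ⟹  x² + 30x + 81 = 0
x = −3 or x = −27, giving (−3, 24) and (−27, 12).
|(−3, 24) − (−27, 12)| = √((24)² + (12)²) = 12√5.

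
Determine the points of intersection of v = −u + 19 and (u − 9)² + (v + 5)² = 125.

(14, 5) and (19, 0)

From the line, v = −u + 19. Substituting:
2u² − 66u + 532 = 0  ⟹  u² − 33u + 266 = 0
u = 19 or u = 14, giving (19, 0) and (14, 5).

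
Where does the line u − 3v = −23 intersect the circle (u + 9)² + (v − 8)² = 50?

Substitute v = (23 + u)/3:
10u² + 160u + 280 = 0  ⟹  u² + 16u + 28 = 0
u = −2 or u = −14, giving (−2, 7) and (−14, 3).

(−14, 3) and (−2, 7)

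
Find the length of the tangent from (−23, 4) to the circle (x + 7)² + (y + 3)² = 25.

2√70

Centre (−7, −3), r² = 25. |PO|² = (−16)² + (7)² = 305.
The tangent meets the radius at right angles, so tangent² = |PO|² − r² = 305 − 25 = 280.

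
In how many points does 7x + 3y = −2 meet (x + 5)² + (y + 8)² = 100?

Centre (−5, −8), r² = 100. Distance² from centre to line = (−57)²/58 = 3249/58.
Since d² < r², the line cuts the circle twice.

2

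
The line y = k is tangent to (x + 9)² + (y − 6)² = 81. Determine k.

k = −3 or k = 15

The line touches the circle iff its distance from (−9, 6) is 9:
|0·(−9) + 1·6 − k| / √1 = 9
|k − (6)| = 9, so k = 15 or k = −3.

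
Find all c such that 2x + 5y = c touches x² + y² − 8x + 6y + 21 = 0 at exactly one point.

The line touches the circle iff its distance from (4, −3) is 2:
|2·4 + 5·(−3) − c| / √29 = 2
|c − (−7)| = 2√29.

c = −7 ± 2√29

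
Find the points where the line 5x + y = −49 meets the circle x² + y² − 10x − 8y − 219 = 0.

(−11, 6) and (−9, −4)

Express y = −5x − 49 and substitute into the circle:
26x² + 520x + 2574 = 0  ⟹  x² + 20x + 99 = 0
x = −9 or x = −11, giving (−9, −4) and (−11, 6).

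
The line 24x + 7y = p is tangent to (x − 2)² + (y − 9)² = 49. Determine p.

p = −64 or p = 286

Tangency holds when the distance from the centre (2, 9) to the line equals the radius 7:
|24·2 + 7·9 − p| / √625 = 7
|p − (111)| = 7·25, so p = 286 or p = −64.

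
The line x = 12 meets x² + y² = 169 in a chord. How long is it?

Centre (0, 0), r² = 169. Perpendicular distance d from centre to line = |−12| / √1 = 12.
Half the chord is √(r² − d²) = √(25), so the full chord is 10.

10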